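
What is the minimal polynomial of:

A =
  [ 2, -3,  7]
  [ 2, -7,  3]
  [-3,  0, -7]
x^3 + 12*x^2 + 48*x + 64

The characteristic polynomial is χ_A(x) = (x + 4)^3, so the eigenvalues are known. The minimal polynomial is
  m_A(x) = Π_λ (x − λ)^{k_λ}
where k_λ is the size of the *largest* Jordan block for λ (equivalently, the smallest k with (A − λI)^k v = 0 for every generalised eigenvector v of λ).

  λ = -4: largest Jordan block has size 3, contributing (x + 4)^3

So m_A(x) = (x + 4)^3 = x^3 + 12*x^2 + 48*x + 64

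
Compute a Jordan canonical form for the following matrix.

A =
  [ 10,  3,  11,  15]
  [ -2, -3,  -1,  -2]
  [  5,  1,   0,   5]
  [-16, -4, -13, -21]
J_1(-5) ⊕ J_3(-3)

The characteristic polynomial is
  det(x·I − A) = x^4 + 14*x^3 + 72*x^2 + 162*x + 135 = (x + 3)^3*(x + 5)

Eigenvalues and multiplicities (the geometric multiplicity of λ is n − rank(A − λI), which equals the number of Jordan blocks for λ):
  λ = -5: algebraic multiplicity = 1, geometric multiplicity = 1
  λ = -3: algebraic multiplicity = 3, geometric multiplicity = 1

Determining the block sizes for each eigenvalue:
  λ = -5: one block (gm = 1), so the single block has size am = 1 → block sizes [1]
  λ = -3: one block (gm = 1), so the single block has size am = 3 → block sizes [3]

Assembling the blocks gives a Jordan form
J =
  [-5,  0,  0,  0]
  [ 0, -3,  1,  0]
  [ 0,  0, -3,  1]
  [ 0,  0,  0, -3]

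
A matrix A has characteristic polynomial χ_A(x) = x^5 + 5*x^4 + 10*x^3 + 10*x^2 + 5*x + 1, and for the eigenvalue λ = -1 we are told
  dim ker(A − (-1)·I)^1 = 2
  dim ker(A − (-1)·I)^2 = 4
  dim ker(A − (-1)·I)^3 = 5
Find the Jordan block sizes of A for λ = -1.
Block sizes for λ = -1: [3, 2]

From the dimensions of kernels of powers, the number of Jordan blocks of size at least j is d_j − d_{j−1} where d_j = dim ker(N^j) (with d_0 = 0). Computing the differences gives [2, 2, 1].
The number of blocks of size exactly k is (#blocks of size ≥ k) − (#blocks of size ≥ k + 1), so the partition is: 1 block(s) of size 2, 1 block(s) of size 3.
In nonincreasing order the block sizes are [3, 2].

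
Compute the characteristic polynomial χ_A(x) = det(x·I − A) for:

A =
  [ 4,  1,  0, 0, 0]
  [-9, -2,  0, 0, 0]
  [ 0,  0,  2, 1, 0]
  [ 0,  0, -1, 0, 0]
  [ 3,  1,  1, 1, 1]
x^5 - 5*x^4 + 10*x^3 - 10*x^2 + 5*x - 1

Expanding det(x·I − A) (e.g. by cofactor expansion or by noting that A is similar to its Jordan form J, which has the same characteristic polynomial as A) gives
  χ_A(x) = x^5 - 5*x^4 + 10*x^3 - 10*x^2 + 5*x - 1
which factors as (x - 1)^5. The eigenvalues (with algebraic multiplicities) are λ = 1 with multiplicity 5.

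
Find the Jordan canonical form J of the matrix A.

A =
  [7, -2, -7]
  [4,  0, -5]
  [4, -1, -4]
J_3(1)

The characteristic polynomial is
  det(x·I − A) = x^3 - 3*x^2 + 3*x - 1 = (x - 1)^3

Eigenvalues and multiplicities (the geometric multiplicity of λ is n − rank(A − λI), which equals the number of Jordan blocks for λ):
  λ = 1: algebraic multiplicity = 3, geometric multiplicity = 1

Determining the block sizes for each eigenvalue:
  λ = 1: one block (gm = 1), so the single block has size am = 3 → block sizes [3]

Assembling the blocks gives a Jordan form
J =
  [1, 1, 0]
  [0, 1, 1]
  [0, 0, 1]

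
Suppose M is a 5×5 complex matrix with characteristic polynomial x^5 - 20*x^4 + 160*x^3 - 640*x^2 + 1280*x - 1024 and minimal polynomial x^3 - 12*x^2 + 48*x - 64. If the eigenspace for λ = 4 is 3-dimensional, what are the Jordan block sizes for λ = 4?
Block sizes for λ = 4: [3, 1, 1]

Step 1 — from the characteristic polynomial, algebraic multiplicity of λ = 4 is 5. From dim ker(M − (4)·I) = 3, there are exactly 3 Jordan blocks for λ = 4.
Step 2 — from the minimal polynomial, the factor (x − 4)^3 tells us the largest block for λ = 4 has size 3.
Step 3 — with total size 5, 3 blocks, and largest block 3, the block sizes (in nonincreasing order) are [3, 1, 1].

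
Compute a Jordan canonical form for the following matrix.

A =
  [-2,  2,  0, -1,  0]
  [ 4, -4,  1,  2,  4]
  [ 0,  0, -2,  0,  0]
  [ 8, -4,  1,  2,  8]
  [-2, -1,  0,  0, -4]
J_3(-2) ⊕ J_2(-2)

The characteristic polynomial is
  det(x·I − A) = x^5 + 10*x^4 + 40*x^3 + 80*x^2 + 80*x + 32 = (x + 2)^5

Eigenvalues and multiplicities (the geometric multiplicity of λ is n − rank(A − λI), which equals the number of Jordan blocks for λ):
  λ = -2: algebraic multiplicity = 5, geometric multiplicity = 2

Determining the block sizes for each eigenvalue:
  λ = -2: with am = 5 and gm = 2, the partition is not yet determined (e.g. several partitions of 5 into 2 parts exist). Let N = A − (-2)·I. Computing rank(N^1) = 3, rank(N^2) = 1, rank(N^3) = 0; the number of blocks of size ≥ j is rank(N^{j−1}) − rank(N^j), giving [2, 2, 1]. So we have 1 block(s) of size 3, 1 block(s) of size 2 → block sizes [3, 2]

Assembling the blocks gives a Jordan form
J =
  [-2,  1,  0,  0,  0]
  [ 0, -2,  1,  0,  0]
  [ 0,  0, -2,  0,  0]
  [ 0,  0,  0, -2,  1]
  [ 0,  0,  0,  0, -2]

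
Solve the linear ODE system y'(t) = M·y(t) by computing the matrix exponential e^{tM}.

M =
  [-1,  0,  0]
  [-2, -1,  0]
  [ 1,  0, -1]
e^{tM} =
  [exp(-t), 0, 0]
  [-2*t*exp(-t), exp(-t), 0]
  [t*exp(-t), 0, exp(-t)]

Strategy: write M = P · J · P⁻¹ where J is a Jordan canonical form, so e^{tM} = P · e^{tJ} · P⁻¹, and e^{tJ} can be computed block-by-block.

M has Jordan form
J =
  [-1,  1,  0]
  [ 0, -1,  0]
  [ 0,  0, -1]
(up to reordering of blocks).

Per-block formulas:
  For a 2×2 Jordan block J_2(-1): exp(t · J_2(-1)) = e^(-1t)·(I + t·N), where N is the 2×2 nilpotent shift.
  For a 1×1 block at λ = -1: exp(t · [-1]) = [e^(-1t)].

After assembling e^{tJ} and conjugating by P, we get:

e^{tM} =
  [exp(-t), 0, 0]
  [-2*t*exp(-t), exp(-t), 0]
  [t*exp(-t), 0, exp(-t)]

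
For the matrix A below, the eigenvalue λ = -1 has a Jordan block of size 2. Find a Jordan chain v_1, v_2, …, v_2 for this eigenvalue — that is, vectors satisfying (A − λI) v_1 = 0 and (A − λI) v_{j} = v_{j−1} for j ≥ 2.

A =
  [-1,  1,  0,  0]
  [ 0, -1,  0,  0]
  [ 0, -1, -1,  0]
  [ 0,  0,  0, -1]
A Jordan chain for λ = -1 of length 2:
v_1 = (1, 0, -1, 0)ᵀ
v_2 = (0, 1, 0, 0)ᵀ

Let N = A − (-1)·I. We want v_2 with N^2 v_2 = 0 but N^1 v_2 ≠ 0; then v_{j-1} := N · v_j for j = 2, …, 2.

Pick v_2 = (0, 1, 0, 0)ᵀ.
Then v_1 = N · v_2 = (1, 0, -1, 0)ᵀ.

Sanity check: (A − (-1)·I) v_1 = (0, 0, 0, 0)ᵀ = 0. ✓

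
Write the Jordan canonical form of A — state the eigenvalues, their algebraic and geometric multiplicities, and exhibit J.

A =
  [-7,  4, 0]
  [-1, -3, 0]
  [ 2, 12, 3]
J_2(-5) ⊕ J_1(3)

The characteristic polynomial is
  det(x·I − A) = x^3 + 7*x^2 - 5*x - 75 = (x - 3)*(x + 5)^2

Eigenvalues and multiplicities (the geometric multiplicity of λ is n − rank(A − λI), which equals the number of Jordan blocks for λ):
  λ = -5: algebraic multiplicity = 2, geometric multiplicity = 1
  λ = 3: algebraic multiplicity = 1, geometric multiplicity = 1

Determining the block sizes for each eigenvalue:
  λ = -5: one block (gm = 1), so the single block has size am = 2 → block sizes [2]
  λ = 3: one block (gm = 1), so the single block has size am = 1 → block sizes [1]

Assembling the blocks gives a Jordan form
J =
  [-5,  1, 0]
  [ 0, -5, 0]
  [ 0,  0, 3]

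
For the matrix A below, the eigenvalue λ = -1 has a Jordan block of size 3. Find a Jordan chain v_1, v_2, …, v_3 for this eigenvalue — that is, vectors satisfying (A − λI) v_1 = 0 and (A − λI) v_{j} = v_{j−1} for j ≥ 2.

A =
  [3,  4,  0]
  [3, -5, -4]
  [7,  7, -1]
A Jordan chain for λ = -1 of length 3:
v_1 = (28, -28, 49)ᵀ
v_2 = (4, 3, 7)ᵀ
v_3 = (1, 0, 0)ᵀ

Let N = A − (-1)·I. We want v_3 with N^3 v_3 = 0 but N^2 v_3 ≠ 0; then v_{j-1} := N · v_j for j = 3, …, 2.

Pick v_3 = (1, 0, 0)ᵀ.
Then v_2 = N · v_3 = (4, 3, 7)ᵀ.
Then v_1 = N · v_2 = (28, -28, 49)ᵀ.

Sanity check: (A − (-1)·I) v_1 = (0, 0, 0)ᵀ = 0. ✓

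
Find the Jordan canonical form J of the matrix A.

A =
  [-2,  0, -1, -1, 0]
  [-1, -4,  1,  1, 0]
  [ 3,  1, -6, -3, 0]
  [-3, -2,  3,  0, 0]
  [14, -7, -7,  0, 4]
J_3(-3) ⊕ J_1(-3) ⊕ J_1(4)

The characteristic polynomial is
  det(x·I − A) = x^5 + 8*x^4 + 6*x^3 - 108*x^2 - 351*x - 324 = (x - 4)*(x + 3)^4

Eigenvalues and multiplicities (the geometric multiplicity of λ is n − rank(A − λI), which equals the number of Jordan blocks for λ):
  λ = -3: algebraic multiplicity = 4, geometric multiplicity = 2
  λ = 4: algebraic multiplicity = 1, geometric multiplicity = 1

Determining the block sizes for each eigenvalue:
  λ = -3: with am = 4 and gm = 2, the partition is not yet determined (e.g. several partitions of 4 into 2 parts exist). Let N = A − (-3)·I. Computing rank(N^1) = 3, rank(N^2) = 2, rank(N^3) = 1; the number of blocks of size ≥ j is rank(N^{j−1}) − rank(N^j), giving [2, 1, 1]. So we have 1 block(s) of size 3, 1 block(s) of size 1 → block sizes [3, 1]
  λ = 4: one block (gm = 1), so the single block has size am = 1 → block sizes [1]

Assembling the blocks gives a Jordan form
J =
  [-3,  1,  0,  0, 0]
  [ 0, -3,  1,  0, 0]
  [ 0,  0, -3,  0, 0]
  [ 0,  0,  0, -3, 0]
  [ 0,  0,  0,  0, 4]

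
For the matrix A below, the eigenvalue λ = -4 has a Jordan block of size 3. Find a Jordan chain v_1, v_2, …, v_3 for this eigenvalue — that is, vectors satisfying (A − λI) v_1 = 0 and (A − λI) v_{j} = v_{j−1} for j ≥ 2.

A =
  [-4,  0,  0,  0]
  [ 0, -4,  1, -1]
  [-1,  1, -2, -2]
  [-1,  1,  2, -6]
A Jordan chain for λ = -4 of length 3:
v_1 = (0, 0, 1, 1)ᵀ
v_2 = (0, 1, 2, 2)ᵀ
v_3 = (0, 0, 1, 0)ᵀ

Let N = A − (-4)·I. We want v_3 with N^3 v_3 = 0 but N^2 v_3 ≠ 0; then v_{j-1} := N · v_j for j = 3, …, 2.

Pick v_3 = (0, 0, 1, 0)ᵀ.
Then v_2 = N · v_3 = (0, 1, 2, 2)ᵀ.
Then v_1 = N · v_2 = (0, 0, 1, 1)ᵀ.

Sanity check: (A − (-4)·I) v_1 = (0, 0, 0, 0)ᵀ = 0. ✓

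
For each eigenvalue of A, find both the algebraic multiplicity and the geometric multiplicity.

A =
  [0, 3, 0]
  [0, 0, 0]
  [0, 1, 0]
λ = 0: alg = 3, geom = 2

Step 1 — factor the characteristic polynomial to read off the algebraic multiplicities:
  χ_A(x) = x^3

Step 2 — compute geometric multiplicities via the rank-nullity identity g(λ) = n − rank(A − λI):
  rank(A − (0)·I) = 1, so dim ker(A − (0)·I) = n − 1 = 2

Summary:
  λ = 0: algebraic multiplicity = 3, geometric multiplicity = 2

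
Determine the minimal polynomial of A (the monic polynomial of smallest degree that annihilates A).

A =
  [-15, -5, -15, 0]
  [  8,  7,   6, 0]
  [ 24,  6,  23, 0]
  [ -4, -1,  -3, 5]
x^2 - 10*x + 25

The characteristic polynomial is χ_A(x) = (x - 5)^4, so the eigenvalues are known. The minimal polynomial is
  m_A(x) = Π_λ (x − λ)^{k_λ}
where k_λ is the size of the *largest* Jordan block for λ (equivalently, the smallest k with (A − λI)^k v = 0 for every generalised eigenvector v of λ).

  λ = 5: largest Jordan block has size 2, contributing (x − 5)^2

So m_A(x) = (x - 5)^2 = x^2 - 10*x + 25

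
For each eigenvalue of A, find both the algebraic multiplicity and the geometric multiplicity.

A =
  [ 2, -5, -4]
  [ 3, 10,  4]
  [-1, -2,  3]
λ = 5: alg = 3, geom = 1

Step 1 — factor the characteristic polynomial to read off the algebraic multiplicities:
  χ_A(x) = (x - 5)^3

Step 2 — compute geometric multiplicities via the rank-nullity identity g(λ) = n − rank(A − λI):
  rank(A − (5)·I) = 2, so dim ker(A − (5)·I) = n − 2 = 1

Summary:
  λ = 5: algebraic multiplicity = 3, geometric multiplicity = 1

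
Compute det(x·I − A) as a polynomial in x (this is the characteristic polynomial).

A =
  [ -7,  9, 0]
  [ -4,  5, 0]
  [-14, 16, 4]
x^3 - 2*x^2 - 7*x - 4

Expanding det(x·I − A) (e.g. by cofactor expansion or by noting that A is similar to its Jordan form J, which has the same characteristic polynomial as A) gives
  χ_A(x) = x^3 - 2*x^2 - 7*x - 4
which factors as (x - 4)*(x + 1)^2. The eigenvalues (with algebraic multiplicities) are λ = -1 with multiplicity 2, λ = 4 with multiplicity 1.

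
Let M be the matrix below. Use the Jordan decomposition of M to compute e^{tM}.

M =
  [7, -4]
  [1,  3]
e^{tM} =
  [2*t*exp(5*t) + exp(5*t), -4*t*exp(5*t)]
  [t*exp(5*t), -2*t*exp(5*t) + exp(5*t)]

Strategy: write M = P · J · P⁻¹ where J is a Jordan canonical form, so e^{tM} = P · e^{tJ} · P⁻¹, and e^{tJ} can be computed block-by-block.

M has Jordan form
J =
  [5, 1]
  [0, 5]
(up to reordering of blocks).

Per-block formulas:
  For a 2×2 Jordan block J_2(5): exp(t · J_2(5)) = e^(5t)·(I + t·N), where N is the 2×2 nilpotent shift.

After assembling e^{tJ} and conjugating by P, we get:

e^{tM} =
  [2*t*exp(5*t) + exp(5*t), -4*t*exp(5*t)]
  [t*exp(5*t), -2*t*exp(5*t) + exp(5*t)]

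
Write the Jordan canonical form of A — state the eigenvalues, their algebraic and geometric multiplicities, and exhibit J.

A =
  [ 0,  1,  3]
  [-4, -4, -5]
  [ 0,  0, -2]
J_3(-2)

The characteristic polynomial is
  det(x·I − A) = x^3 + 6*x^2 + 12*x + 8 = (x + 2)^3

Eigenvalues and multiplicities (the geometric multiplicity of λ is n − rank(A − λI), which equals the number of Jordan blocks for λ):
  λ = -2: algebraic multiplicity = 3, geometric multiplicity = 1

Determining the block sizes for each eigenvalue:
  λ = -2: one block (gm = 1), so the single block has size am = 3 → block sizes [3]

Assembling the blocks gives a Jordan form
J =
  [-2,  1,  0]
  [ 0, -2,  1]
  [ 0,  0, -2]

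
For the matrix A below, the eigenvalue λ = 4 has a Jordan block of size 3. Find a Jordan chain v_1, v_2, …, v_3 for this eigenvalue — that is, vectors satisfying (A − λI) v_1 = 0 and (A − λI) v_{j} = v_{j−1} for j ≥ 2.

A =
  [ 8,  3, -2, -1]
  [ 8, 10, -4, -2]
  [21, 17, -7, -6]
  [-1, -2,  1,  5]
A Jordan chain for λ = 4 of length 3:
v_1 = (-1, -2, -5, 0)ᵀ
v_2 = (4, 8, 21, -1)ᵀ
v_3 = (1, 0, 0, 0)ᵀ

Let N = A − (4)·I. We want v_3 with N^3 v_3 = 0 but N^2 v_3 ≠ 0; then v_{j-1} := N · v_j for j = 3, …, 2.

Pick v_3 = (1, 0, 0, 0)ᵀ.
Then v_2 = N · v_3 = (4, 8, 21, -1)ᵀ.
Then v_1 = N · v_2 = (-1, -2, -5, 0)ᵀ.

Sanity check: (A − (4)·I) v_1 = (0, 0, 0, 0)ᵀ = 0. ✓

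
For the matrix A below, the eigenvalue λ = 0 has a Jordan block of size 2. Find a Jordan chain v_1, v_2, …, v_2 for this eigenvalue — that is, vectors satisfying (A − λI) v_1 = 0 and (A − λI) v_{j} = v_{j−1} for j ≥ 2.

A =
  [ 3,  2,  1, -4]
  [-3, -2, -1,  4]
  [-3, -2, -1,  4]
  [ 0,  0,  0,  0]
A Jordan chain for λ = 0 of length 2:
v_1 = (3, -3, -3, 0)ᵀ
v_2 = (1, 0, 0, 0)ᵀ

Let N = A − (0)·I. We want v_2 with N^2 v_2 = 0 but N^1 v_2 ≠ 0; then v_{j-1} := N · v_j for j = 2, …, 2.

Pick v_2 = (1, 0, 0, 0)ᵀ.
Then v_1 = N · v_2 = (3, -3, -3, 0)ᵀ.

Sanity check: (A − (0)·I) v_1 = (0, 0, 0, 0)ᵀ = 0. ✓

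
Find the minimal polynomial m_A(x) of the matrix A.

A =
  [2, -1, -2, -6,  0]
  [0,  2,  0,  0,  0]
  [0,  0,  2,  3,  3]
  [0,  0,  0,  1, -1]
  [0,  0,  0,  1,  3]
x^2 - 4*x + 4

The characteristic polynomial is χ_A(x) = (x - 2)^5, so the eigenvalues are known. The minimal polynomial is
  m_A(x) = Π_λ (x − λ)^{k_λ}
where k_λ is the size of the *largest* Jordan block for λ (equivalently, the smallest k with (A − λI)^k v = 0 for every generalised eigenvector v of λ).

  λ = 2: largest Jordan block has size 2, contributing (x − 2)^2

So m_A(x) = (x - 2)^2 = x^2 - 4*x + 4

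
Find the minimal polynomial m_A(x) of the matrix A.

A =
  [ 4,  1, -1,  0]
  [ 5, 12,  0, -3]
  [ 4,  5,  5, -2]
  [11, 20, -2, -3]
x^4 - 18*x^3 + 120*x^2 - 352*x + 384

The characteristic polynomial is χ_A(x) = (x - 6)*(x - 4)^3, so the eigenvalues are known. The minimal polynomial is
  m_A(x) = Π_λ (x − λ)^{k_λ}
where k_λ is the size of the *largest* Jordan block for λ (equivalently, the smallest k with (A − λI)^k v = 0 for every generalised eigenvector v of λ).

  λ = 4: largest Jordan block has size 3, contributing (x − 4)^3
  λ = 6: largest Jordan block has size 1, contributing (x − 6)

So m_A(x) = (x - 6)*(x - 4)^3 = x^4 - 18*x^3 + 120*x^2 - 352*x + 384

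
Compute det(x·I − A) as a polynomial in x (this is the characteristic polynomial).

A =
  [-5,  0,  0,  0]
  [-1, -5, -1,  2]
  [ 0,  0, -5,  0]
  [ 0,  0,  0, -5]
x^4 + 20*x^3 + 150*x^2 + 500*x + 625

Expanding det(x·I − A) (e.g. by cofactor expansion or by noting that A is similar to its Jordan form J, which has the same characteristic polynomial as A) gives
  χ_A(x) = x^4 + 20*x^3 + 150*x^2 + 500*x + 625
which factors as (x + 5)^4. The eigenvalues (with algebraic multiplicities) are λ = -5 with multiplicity 4.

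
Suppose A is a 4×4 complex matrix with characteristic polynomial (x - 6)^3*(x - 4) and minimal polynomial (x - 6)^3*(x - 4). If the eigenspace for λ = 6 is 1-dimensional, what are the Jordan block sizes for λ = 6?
Block sizes for λ = 6: [3]

Step 1 — from the characteristic polynomial, algebraic multiplicity of λ = 6 is 3. From dim ker(A − (6)·I) = 1, there are exactly 1 Jordan blocks for λ = 6.
Step 2 — from the minimal polynomial, the factor (x − 6)^3 tells us the largest block for λ = 6 has size 3.
Step 3 — with total size 3, 1 blocks, and largest block 3, the block sizes (in nonincreasing order) are [3].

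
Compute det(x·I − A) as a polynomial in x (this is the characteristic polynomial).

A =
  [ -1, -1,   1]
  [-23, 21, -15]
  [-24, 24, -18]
x^3 - 2*x^2 - 20*x - 24

Expanding det(x·I − A) (e.g. by cofactor expansion or by noting that A is similar to its Jordan form J, which has the same characteristic polynomial as A) gives
  χ_A(x) = x^3 - 2*x^2 - 20*x - 24
which factors as (x - 6)*(x + 2)^2. The eigenvalues (with algebraic multiplicities) are λ = -2 with multiplicity 2, λ = 6 with multiplicity 1.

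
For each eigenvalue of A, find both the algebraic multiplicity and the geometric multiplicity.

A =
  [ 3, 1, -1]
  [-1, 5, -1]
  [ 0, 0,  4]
λ = 4: alg = 3, geom = 2

Step 1 — factor the characteristic polynomial to read off the algebraic multiplicities:
  χ_A(x) = (x - 4)^3

Step 2 — compute geometric multiplicities via the rank-nullity identity g(λ) = n − rank(A − λI):
  rank(A − (4)·I) = 1, so dim ker(A − (4)·I) = n − 1 = 2

Summary:
  λ = 4: algebraic multiplicity = 3, geometric multiplicity = 2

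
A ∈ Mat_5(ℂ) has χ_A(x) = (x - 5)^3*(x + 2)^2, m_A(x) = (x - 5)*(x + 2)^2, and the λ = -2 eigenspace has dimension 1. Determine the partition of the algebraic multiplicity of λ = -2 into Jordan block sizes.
Block sizes for λ = -2: [2]

Step 1 — from the characteristic polynomial, algebraic multiplicity of λ = -2 is 2. From dim ker(A − (-2)·I) = 1, there are exactly 1 Jordan blocks for λ = -2.
Step 2 — from the minimal polynomial, the factor (x + 2)^2 tells us the largest block for λ = -2 has size 2.
Step 3 — with total size 2, 1 blocks, and largest block 2, the block sizes (in nonincreasing order) are [2].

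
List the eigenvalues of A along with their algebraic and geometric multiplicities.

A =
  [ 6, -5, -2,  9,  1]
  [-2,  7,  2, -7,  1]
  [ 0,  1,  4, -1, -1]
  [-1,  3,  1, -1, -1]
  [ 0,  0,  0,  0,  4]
λ = 4: alg = 5, geom = 3

Step 1 — factor the characteristic polynomial to read off the algebraic multiplicities:
  χ_A(x) = (x - 4)^5

Step 2 — compute geometric multiplicities via the rank-nullity identity g(λ) = n − rank(A − λI):
  rank(A − (4)·I) = 2, so dim ker(A − (4)·I) = n − 2 = 3

Summary:
  λ = 4: algebraic multiplicity = 5, geometric multiplicity = 3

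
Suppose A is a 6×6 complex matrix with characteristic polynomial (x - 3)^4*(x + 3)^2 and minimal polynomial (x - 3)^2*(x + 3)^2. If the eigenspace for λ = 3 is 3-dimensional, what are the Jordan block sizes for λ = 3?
Block sizes for λ = 3: [2, 1, 1]

Step 1 — from the characteristic polynomial, algebraic multiplicity of λ = 3 is 4. From dim ker(A − (3)·I) = 3, there are exactly 3 Jordan blocks for λ = 3.
Step 2 — from the minimal polynomial, the factor (x − 3)^2 tells us the largest block for λ = 3 has size 2.
Step 3 — with total size 4, 3 blocks, and largest block 2, the block sizes (in nonincreasing order) are [2, 1, 1].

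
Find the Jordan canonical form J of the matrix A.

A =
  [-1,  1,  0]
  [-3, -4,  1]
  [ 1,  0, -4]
J_3(-3)

The characteristic polynomial is
  det(x·I − A) = x^3 + 9*x^2 + 27*x + 27 = (x + 3)^3

Eigenvalues and multiplicities (the geometric multiplicity of λ is n − rank(A − λI), which equals the number of Jordan blocks for λ):
  λ = -3: algebraic multiplicity = 3, geometric multiplicity = 1

Determining the block sizes for each eigenvalue:
  λ = -3: one block (gm = 1), so the single block has size am = 3 → block sizes [3]

Assembling the blocks gives a Jordan form
J =
  [-3,  1,  0]
  [ 0, -3,  1]
  [ 0,  0, -3]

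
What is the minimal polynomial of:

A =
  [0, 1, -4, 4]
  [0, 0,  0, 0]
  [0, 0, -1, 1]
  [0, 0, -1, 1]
x^2

The characteristic polynomial is χ_A(x) = x^4, so the eigenvalues are known. The minimal polynomial is
  m_A(x) = Π_λ (x − λ)^{k_λ}
where k_λ is the size of the *largest* Jordan block for λ (equivalently, the smallest k with (A − λI)^k v = 0 for every generalised eigenvector v of λ).

  λ = 0: largest Jordan block has size 2, contributing (x − 0)^2

So m_A(x) = x^2 = x^2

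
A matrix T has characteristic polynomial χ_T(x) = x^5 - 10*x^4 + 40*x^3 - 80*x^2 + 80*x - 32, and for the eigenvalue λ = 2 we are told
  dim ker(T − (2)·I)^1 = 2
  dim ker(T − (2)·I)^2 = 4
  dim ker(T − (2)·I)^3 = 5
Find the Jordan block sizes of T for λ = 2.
Block sizes for λ = 2: [3, 2]

From the dimensions of kernels of powers, the number of Jordan blocks of size at least j is d_j − d_{j−1} where d_j = dim ker(N^j) (with d_0 = 0). Computing the differences gives [2, 2, 1].
The number of blocks of size exactly k is (#blocks of size ≥ k) − (#blocks of size ≥ k + 1), so the partition is: 1 block(s) of size 2, 1 block(s) of size 3.
In nonincreasing order the block sizes are [3, 2].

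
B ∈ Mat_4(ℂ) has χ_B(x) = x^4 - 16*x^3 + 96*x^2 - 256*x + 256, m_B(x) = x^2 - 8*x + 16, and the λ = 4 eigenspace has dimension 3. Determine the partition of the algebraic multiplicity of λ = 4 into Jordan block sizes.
Block sizes for λ = 4: [2, 1, 1]

Step 1 — from the characteristic polynomial, algebraic multiplicity of λ = 4 is 4. From dim ker(B − (4)·I) = 3, there are exactly 3 Jordan blocks for λ = 4.
Step 2 — from the minimal polynomial, the factor (x − 4)^2 tells us the largest block for λ = 4 has size 2.
Step 3 — with total size 4, 3 blocks, and largest block 2, the block sizes (in nonincreasing order) are [2, 1, 1].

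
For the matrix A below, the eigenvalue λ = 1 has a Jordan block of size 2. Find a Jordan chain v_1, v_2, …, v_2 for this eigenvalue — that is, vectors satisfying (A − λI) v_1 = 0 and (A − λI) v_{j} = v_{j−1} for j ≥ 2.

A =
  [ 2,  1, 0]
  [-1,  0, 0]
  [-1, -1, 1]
A Jordan chain for λ = 1 of length 2:
v_1 = (1, -1, -1)ᵀ
v_2 = (1, 0, 0)ᵀ

Let N = A − (1)·I. We want v_2 with N^2 v_2 = 0 but N^1 v_2 ≠ 0; then v_{j-1} := N · v_j for j = 2, …, 2.

Pick v_2 = (1, 0, 0)ᵀ.
Then v_1 = N · v_2 = (1, -1, -1)ᵀ.

Sanity check: (A − (1)·I) v_1 = (0, 0, 0)ᵀ = 0. ✓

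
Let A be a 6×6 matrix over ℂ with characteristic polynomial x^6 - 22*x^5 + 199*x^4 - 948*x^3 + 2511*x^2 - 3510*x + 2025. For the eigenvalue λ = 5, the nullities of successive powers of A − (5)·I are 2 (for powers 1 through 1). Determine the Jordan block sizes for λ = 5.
Block sizes for λ = 5: [1, 1]

From the dimensions of kernels of powers, the number of Jordan blocks of size at least j is d_j − d_{j−1} where d_j = dim ker(N^j) (with d_0 = 0). Computing the differences gives [2].
The number of blocks of size exactly k is (#blocks of size ≥ k) − (#blocks of size ≥ k + 1), so the partition is: 2 block(s) of size 1.
In nonincreasing order the block sizes are [1, 1].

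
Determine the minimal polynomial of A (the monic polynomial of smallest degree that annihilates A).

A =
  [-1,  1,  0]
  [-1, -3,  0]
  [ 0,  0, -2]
x^2 + 4*x + 4

The characteristic polynomial is χ_A(x) = (x + 2)^3, so the eigenvalues are known. The minimal polynomial is
  m_A(x) = Π_λ (x − λ)^{k_λ}
where k_λ is the size of the *largest* Jordan block for λ (equivalently, the smallest k with (A − λI)^k v = 0 for every generalised eigenvector v of λ).

  λ = -2: largest Jordan block has size 2, contributing (x + 2)^2

So m_A(x) = (x + 2)^2 = x^2 + 4*x + 4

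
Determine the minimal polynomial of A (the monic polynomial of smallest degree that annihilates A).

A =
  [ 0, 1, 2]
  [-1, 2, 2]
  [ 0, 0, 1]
x^2 - 2*x + 1

The characteristic polynomial is χ_A(x) = (x - 1)^3, so the eigenvalues are known. The minimal polynomial is
  m_A(x) = Π_λ (x − λ)^{k_λ}
where k_λ is the size of the *largest* Jordan block for λ (equivalently, the smallest k with (A − λI)^k v = 0 for every generalised eigenvector v of λ).

  λ = 1: largest Jordan block has size 2, contributing (x − 1)^2

So m_A(x) = (x - 1)^2 = x^2 - 2*x + 1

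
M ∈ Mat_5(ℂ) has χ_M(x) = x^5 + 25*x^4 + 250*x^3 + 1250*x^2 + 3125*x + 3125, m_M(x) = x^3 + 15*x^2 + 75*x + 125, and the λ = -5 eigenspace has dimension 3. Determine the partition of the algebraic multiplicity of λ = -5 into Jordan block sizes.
Block sizes for λ = -5: [3, 1, 1]

Step 1 — from the characteristic polynomial, algebraic multiplicity of λ = -5 is 5. From dim ker(M − (-5)·I) = 3, there are exactly 3 Jordan blocks for λ = -5.
Step 2 — from the minimal polynomial, the factor (x + 5)^3 tells us the largest block for λ = -5 has size 3.
Step 3 — with total size 5, 3 blocks, and largest block 3, the block sizes (in nonincreasing order) are [3, 1, 1].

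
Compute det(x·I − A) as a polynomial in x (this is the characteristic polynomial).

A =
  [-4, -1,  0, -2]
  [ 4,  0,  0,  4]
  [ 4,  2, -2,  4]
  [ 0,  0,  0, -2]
x^4 + 8*x^3 + 24*x^2 + 32*x + 16

Expanding det(x·I − A) (e.g. by cofactor expansion or by noting that A is similar to its Jordan form J, which has the same characteristic polynomial as A) gives
  χ_A(x) = x^4 + 8*x^3 + 24*x^2 + 32*x + 16
which factors as (x + 2)^4. The eigenvalues (with algebraic multiplicities) are λ = -2 with multiplicity 4.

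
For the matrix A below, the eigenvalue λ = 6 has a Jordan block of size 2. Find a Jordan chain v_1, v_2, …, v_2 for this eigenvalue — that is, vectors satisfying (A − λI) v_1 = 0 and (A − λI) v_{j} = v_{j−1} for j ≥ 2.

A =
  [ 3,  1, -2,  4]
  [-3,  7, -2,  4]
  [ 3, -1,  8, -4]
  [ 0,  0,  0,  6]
A Jordan chain for λ = 6 of length 2:
v_1 = (-3, -3, 3, 0)ᵀ
v_2 = (1, 0, 0, 0)ᵀ

Let N = A − (6)·I. We want v_2 with N^2 v_2 = 0 but N^1 v_2 ≠ 0; then v_{j-1} := N · v_j for j = 2, …, 2.

Pick v_2 = (1, 0, 0, 0)ᵀ.
Then v_1 = N · v_2 = (-3, -3, 3, 0)ᵀ.

Sanity check: (A − (6)·I) v_1 = (0, 0, 0, 0)ᵀ = 0. ✓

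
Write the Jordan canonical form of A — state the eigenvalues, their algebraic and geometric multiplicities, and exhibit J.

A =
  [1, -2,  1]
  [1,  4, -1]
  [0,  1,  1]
J_3(2)

The characteristic polynomial is
  det(x·I − A) = x^3 - 6*x^2 + 12*x - 8 = (x - 2)^3

Eigenvalues and multiplicities (the geometric multiplicity of λ is n − rank(A − λI), which equals the number of Jordan blocks for λ):
  λ = 2: algebraic multiplicity = 3, geometric multiplicity = 1

Determining the block sizes for each eigenvalue:
  λ = 2: one block (gm = 1), so the single block has size am = 3 → block sizes [3]

Assembling the blocks gives a Jordan form
J =
  [2, 1, 0]
  [0, 2, 1]
  [0, 0, 2]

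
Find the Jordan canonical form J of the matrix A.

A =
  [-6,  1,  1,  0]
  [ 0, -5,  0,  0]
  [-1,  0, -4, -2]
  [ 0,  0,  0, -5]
J_3(-5) ⊕ J_1(-5)

The characteristic polynomial is
  det(x·I − A) = x^4 + 20*x^3 + 150*x^2 + 500*x + 625 = (x + 5)^4

Eigenvalues and multiplicities (the geometric multiplicity of λ is n − rank(A − λI), which equals the number of Jordan blocks for λ):
  λ = -5: algebraic multiplicity = 4, geometric multiplicity = 2

Determining the block sizes for each eigenvalue:
  λ = -5: with am = 4 and gm = 2, the partition is not yet determined (e.g. several partitions of 4 into 2 parts exist). Let N = A − (-5)·I. Computing rank(N^1) = 2, rank(N^2) = 1, rank(N^3) = 0; the number of blocks of size ≥ j is rank(N^{j−1}) − rank(N^j), giving [2, 1, 1]. So we have 1 block(s) of size 3, 1 block(s) of size 1 → block sizes [3, 1]

Assembling the blocks gives a Jordan form
J =
  [-5,  1,  0,  0]
  [ 0, -5,  1,  0]
  [ 0,  0, -5,  0]
  [ 0,  0,  0, -5]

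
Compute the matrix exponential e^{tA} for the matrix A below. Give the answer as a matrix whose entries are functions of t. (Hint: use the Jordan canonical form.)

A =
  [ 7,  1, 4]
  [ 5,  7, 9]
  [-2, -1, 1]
e^{tA} =
  [t^2*exp(5*t)/2 + 2*t*exp(5*t) + exp(5*t), t*exp(5*t), t^2*exp(5*t)/2 + 4*t*exp(5*t)]
  [t^2*exp(5*t) + 5*t*exp(5*t), 2*t*exp(5*t) + exp(5*t), t^2*exp(5*t) + 9*t*exp(5*t)]
  [-t^2*exp(5*t)/2 - 2*t*exp(5*t), -t*exp(5*t), -t^2*exp(5*t)/2 - 4*t*exp(5*t) + exp(5*t)]

Strategy: write A = P · J · P⁻¹ where J is a Jordan canonical form, so e^{tA} = P · e^{tJ} · P⁻¹, and e^{tJ} can be computed block-by-block.

A has Jordan form
J =
  [5, 1, 0]
  [0, 5, 1]
  [0, 0, 5]
(up to reordering of blocks).

Per-block formulas:
  For a 3×3 Jordan block J_3(5): exp(t · J_3(5)) = e^(5t)·(I + t·N + (t^2/2)·N^2), where N is the 3×3 nilpotent shift.

After assembling e^{tJ} and conjugating by P, we get:

e^{tA} =
  [t^2*exp(5*t)/2 + 2*t*exp(5*t) + exp(5*t), t*exp(5*t), t^2*exp(5*t)/2 + 4*t*exp(5*t)]
  [t^2*exp(5*t) + 5*t*exp(5*t), 2*t*exp(5*t) + exp(5*t), t^2*exp(5*t) + 9*t*exp(5*t)]
  [-t^2*exp(5*t)/2 - 2*t*exp(5*t), -t*exp(5*t), -t^2*exp(5*t)/2 - 4*t*exp(5*t) + exp(5*t)]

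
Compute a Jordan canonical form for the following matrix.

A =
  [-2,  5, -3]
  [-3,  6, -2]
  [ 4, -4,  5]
J_3(3)

The characteristic polynomial is
  det(x·I − A) = x^3 - 9*x^2 + 27*x - 27 = (x - 3)^3

Eigenvalues and multiplicities (the geometric multiplicity of λ is n − rank(A − λI), which equals the number of Jordan blocks for λ):
  λ = 3: algebraic multiplicity = 3, geometric multiplicity = 1

Determining the block sizes for each eigenvalue:
  λ = 3: one block (gm = 1), so the single block has size am = 3 → block sizes [3]

Assembling the blocks gives a Jordan form
J =
  [3, 1, 0]
  [0, 3, 1]
  [0, 0, 3]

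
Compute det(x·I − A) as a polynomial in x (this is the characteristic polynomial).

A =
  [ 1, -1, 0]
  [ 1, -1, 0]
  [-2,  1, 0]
x^3

Expanding det(x·I − A) (e.g. by cofactor expansion or by noting that A is similar to its Jordan form J, which has the same characteristic polynomial as A) gives
  χ_A(x) = x^3
which factors as x^3. The eigenvalues (with algebraic multiplicities) are λ = 0 with multiplicity 3.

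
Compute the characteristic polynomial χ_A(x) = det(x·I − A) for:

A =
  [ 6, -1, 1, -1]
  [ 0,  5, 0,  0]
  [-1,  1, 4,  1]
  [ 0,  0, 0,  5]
x^4 - 20*x^3 + 150*x^2 - 500*x + 625

Expanding det(x·I − A) (e.g. by cofactor expansion or by noting that A is similar to its Jordan form J, which has the same characteristic polynomial as A) gives
  χ_A(x) = x^4 - 20*x^3 + 150*x^2 - 500*x + 625
which factors as (x - 5)^4. The eigenvalues (with algebraic multiplicities) are λ = 5 with multiplicity 4.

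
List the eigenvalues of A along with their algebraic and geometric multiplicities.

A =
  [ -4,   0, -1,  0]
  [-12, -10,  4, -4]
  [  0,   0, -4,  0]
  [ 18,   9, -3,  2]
λ = -4: alg = 4, geom = 2

Step 1 — factor the characteristic polynomial to read off the algebraic multiplicities:
  χ_A(x) = (x + 4)^4

Step 2 — compute geometric multiplicities via the rank-nullity identity g(λ) = n − rank(A − λI):
  rank(A − (-4)·I) = 2, so dim ker(A − (-4)·I) = n − 2 = 2

Summary:
  λ = -4: algebraic multiplicity = 4, geometric multiplicity = 2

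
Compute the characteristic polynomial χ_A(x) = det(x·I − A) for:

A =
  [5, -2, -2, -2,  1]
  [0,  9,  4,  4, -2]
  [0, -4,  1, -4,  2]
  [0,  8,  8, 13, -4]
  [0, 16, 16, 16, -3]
x^5 - 25*x^4 + 250*x^3 - 1250*x^2 + 3125*x - 3125

Expanding det(x·I − A) (e.g. by cofactor expansion or by noting that A is similar to its Jordan form J, which has the same characteristic polynomial as A) gives
  χ_A(x) = x^5 - 25*x^4 + 250*x^3 - 1250*x^2 + 3125*x - 3125
which factors as (x - 5)^5. The eigenvalues (with algebraic multiplicities) are λ = 5 with multiplicity 5.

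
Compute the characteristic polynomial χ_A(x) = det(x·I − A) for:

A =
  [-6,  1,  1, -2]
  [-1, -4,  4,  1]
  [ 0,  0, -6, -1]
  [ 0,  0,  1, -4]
x^4 + 20*x^3 + 150*x^2 + 500*x + 625

Expanding det(x·I − A) (e.g. by cofactor expansion or by noting that A is similar to its Jordan form J, which has the same characteristic polynomial as A) gives
  χ_A(x) = x^4 + 20*x^3 + 150*x^2 + 500*x + 625
which factors as (x + 5)^4. The eigenvalues (with algebraic multiplicities) are λ = -5 with multiplicity 4.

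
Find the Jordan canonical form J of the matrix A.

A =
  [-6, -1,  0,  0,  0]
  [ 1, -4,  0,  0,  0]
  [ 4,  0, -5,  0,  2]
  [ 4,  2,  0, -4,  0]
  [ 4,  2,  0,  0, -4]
J_2(-5) ⊕ J_1(-5) ⊕ J_1(-4) ⊕ J_1(-4)

The characteristic polynomial is
  det(x·I − A) = x^5 + 23*x^4 + 211*x^3 + 965*x^2 + 2200*x + 2000 = (x + 4)^2*(x + 5)^3

Eigenvalues and multiplicities (the geometric multiplicity of λ is n − rank(A − λI), which equals the number of Jordan blocks for λ):
  λ = -5: algebraic multiplicity = 3, geometric multiplicity = 2
  λ = -4: algebraic multiplicity = 2, geometric multiplicity = 2

Determining the block sizes for each eigenvalue:
  λ = -5: 2 blocks summing to 3 forces exactly one block of size 2 and the rest size 1 → block sizes [2, 1]
  λ = -4: gm = am = 2, so every block has size 1 → block sizes [1, 1]

Assembling the blocks gives a Jordan form
J =
  [-5,  1,  0,  0,  0]
  [ 0, -5,  0,  0,  0]
  [ 0,  0, -5,  0,  0]
  [ 0,  0,  0, -4,  0]
  [ 0,  0,  0,  0, -4]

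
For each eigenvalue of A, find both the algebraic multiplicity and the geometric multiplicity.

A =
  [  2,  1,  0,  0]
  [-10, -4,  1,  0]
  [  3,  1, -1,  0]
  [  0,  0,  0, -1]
λ = -1: alg = 4, geom = 2

Step 1 — factor the characteristic polynomial to read off the algebraic multiplicities:
  χ_A(x) = (x + 1)^4

Step 2 — compute geometric multiplicities via the rank-nullity identity g(λ) = n − rank(A − λI):
  rank(A − (-1)·I) = 2, so dim ker(A − (-1)·I) = n − 2 = 2

Summary:
  λ = -1: algebraic multiplicity = 4, geometric multiplicity = 2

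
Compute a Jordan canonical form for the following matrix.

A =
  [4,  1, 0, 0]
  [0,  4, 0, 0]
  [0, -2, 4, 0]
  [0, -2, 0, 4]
J_2(4) ⊕ J_1(4) ⊕ J_1(4)

The characteristic polynomial is
  det(x·I − A) = x^4 - 16*x^3 + 96*x^2 - 256*x + 256 = (x - 4)^4

Eigenvalues and multiplicities (the geometric multiplicity of λ is n − rank(A − λI), which equals the number of Jordan blocks for λ):
  λ = 4: algebraic multiplicity = 4, geometric multiplicity = 3

Determining the block sizes for each eigenvalue:
  λ = 4: 3 blocks summing to 4 forces exactly one block of size 2 and the rest size 1 → block sizes [2, 1, 1]

Assembling the blocks gives a Jordan form
J =
  [4, 1, 0, 0]
  [0, 4, 0, 0]
  [0, 0, 4, 0]
  [0, 0, 0, 4]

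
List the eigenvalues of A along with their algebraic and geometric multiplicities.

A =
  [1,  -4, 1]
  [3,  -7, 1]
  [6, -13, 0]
λ = -2: alg = 3, geom = 1

Step 1 — factor the characteristic polynomial to read off the algebraic multiplicities:
  χ_A(x) = (x + 2)^3

Step 2 — compute geometric multiplicities via the rank-nullity identity g(λ) = n − rank(A − λI):
  rank(A − (-2)·I) = 2, so dim ker(A − (-2)·I) = n − 2 = 1

Summary:
  λ = -2: algebraic multiplicity = 3, geometric multiplicity = 1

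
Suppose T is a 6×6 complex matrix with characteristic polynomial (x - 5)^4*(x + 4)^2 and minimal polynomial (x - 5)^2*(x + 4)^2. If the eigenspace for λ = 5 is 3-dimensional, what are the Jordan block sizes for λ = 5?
Block sizes for λ = 5: [2, 1, 1]

Step 1 — from the characteristic polynomial, algebraic multiplicity of λ = 5 is 4. From dim ker(T − (5)·I) = 3, there are exactly 3 Jordan blocks for λ = 5.
Step 2 — from the minimal polynomial, the factor (x − 5)^2 tells us the largest block for λ = 5 has size 2.
Step 3 — with total size 4, 3 blocks, and largest block 2, the block sizes (in nonincreasing order) are [2, 1, 1].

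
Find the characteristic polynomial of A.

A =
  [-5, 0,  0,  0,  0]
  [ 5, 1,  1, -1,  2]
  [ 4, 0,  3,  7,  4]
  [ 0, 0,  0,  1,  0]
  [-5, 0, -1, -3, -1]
x^5 + x^4 - 14*x^3 + 26*x^2 - 19*x + 5

Expanding det(x·I − A) (e.g. by cofactor expansion or by noting that A is similar to its Jordan form J, which has the same characteristic polynomial as A) gives
  χ_A(x) = x^5 + x^4 - 14*x^3 + 26*x^2 - 19*x + 5
which factors as (x - 1)^4*(x + 5). The eigenvalues (with algebraic multiplicities) are λ = -5 with multiplicity 1, λ = 1 with multiplicity 4.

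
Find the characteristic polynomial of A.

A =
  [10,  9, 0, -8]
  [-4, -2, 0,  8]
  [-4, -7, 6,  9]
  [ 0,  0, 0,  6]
x^4 - 20*x^3 + 148*x^2 - 480*x + 576

Expanding det(x·I − A) (e.g. by cofactor expansion or by noting that A is similar to its Jordan form J, which has the same characteristic polynomial as A) gives
  χ_A(x) = x^4 - 20*x^3 + 148*x^2 - 480*x + 576
which factors as (x - 6)^2*(x - 4)^2. The eigenvalues (with algebraic multiplicities) are λ = 4 with multiplicity 2, λ = 6 with multiplicity 2.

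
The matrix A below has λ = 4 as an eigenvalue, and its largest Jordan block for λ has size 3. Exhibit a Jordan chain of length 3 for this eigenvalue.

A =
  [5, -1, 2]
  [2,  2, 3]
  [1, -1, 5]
A Jordan chain for λ = 4 of length 3:
v_1 = (1, 1, 0)ᵀ
v_2 = (1, 2, 1)ᵀ
v_3 = (1, 0, 0)ᵀ

Let N = A − (4)·I. We want v_3 with N^3 v_3 = 0 but N^2 v_3 ≠ 0; then v_{j-1} := N · v_j for j = 3, …, 2.

Pick v_3 = (1, 0, 0)ᵀ.
Then v_2 = N · v_3 = (1, 2, 1)ᵀ.
Then v_1 = N · v_2 = (1, 1, 0)ᵀ.

Sanity check: (A − (4)·I) v_1 = (0, 0, 0)ᵀ = 0. ✓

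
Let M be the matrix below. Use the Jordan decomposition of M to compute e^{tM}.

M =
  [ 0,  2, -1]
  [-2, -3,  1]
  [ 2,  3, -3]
e^{tM} =
  [-t^2*exp(-2*t) + 2*t*exp(-2*t) + exp(-2*t), -t^2*exp(-2*t)/2 + 2*t*exp(-2*t), t^2*exp(-2*t)/2 - t*exp(-2*t)]
  [-2*t*exp(-2*t), -t*exp(-2*t) + exp(-2*t), t*exp(-2*t)]
  [-2*t^2*exp(-2*t) + 2*t*exp(-2*t), -t^2*exp(-2*t) + 3*t*exp(-2*t), t^2*exp(-2*t) - t*exp(-2*t) + exp(-2*t)]

Strategy: write M = P · J · P⁻¹ where J is a Jordan canonical form, so e^{tM} = P · e^{tJ} · P⁻¹, and e^{tJ} can be computed block-by-block.

M has Jordan form
J =
  [-2,  1,  0]
  [ 0, -2,  1]
  [ 0,  0, -2]
(up to reordering of blocks).

Per-block formulas:
  For a 3×3 Jordan block J_3(-2): exp(t · J_3(-2)) = e^(-2t)·(I + t·N + (t^2/2)·N^2), where N is the 3×3 nilpotent shift.

After assembling e^{tJ} and conjugating by P, we get:

e^{tM} =
  [-t^2*exp(-2*t) + 2*t*exp(-2*t) + exp(-2*t), -t^2*exp(-2*t)/2 + 2*t*exp(-2*t), t^2*exp(-2*t)/2 - t*exp(-2*t)]
  [-2*t*exp(-2*t), -t*exp(-2*t) + exp(-2*t), t*exp(-2*t)]
  [-2*t^2*exp(-2*t) + 2*t*exp(-2*t), -t^2*exp(-2*t) + 3*t*exp(-2*t), t^2*exp(-2*t) - t*exp(-2*t) + exp(-2*t)]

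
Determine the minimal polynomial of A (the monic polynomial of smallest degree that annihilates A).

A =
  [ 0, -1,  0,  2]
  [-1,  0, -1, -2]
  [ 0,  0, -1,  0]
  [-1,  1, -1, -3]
x^3 + 3*x^2 + 3*x + 1

The characteristic polynomial is χ_A(x) = (x + 1)^4, so the eigenvalues are known. The minimal polynomial is
  m_A(x) = Π_λ (x − λ)^{k_λ}
where k_λ is the size of the *largest* Jordan block for λ (equivalently, the smallest k with (A − λI)^k v = 0 for every generalised eigenvector v of λ).

  λ = -1: largest Jordan block has size 3, contributing (x + 1)^3

So m_A(x) = (x + 1)^3 = x^3 + 3*x^2 + 3*x + 1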